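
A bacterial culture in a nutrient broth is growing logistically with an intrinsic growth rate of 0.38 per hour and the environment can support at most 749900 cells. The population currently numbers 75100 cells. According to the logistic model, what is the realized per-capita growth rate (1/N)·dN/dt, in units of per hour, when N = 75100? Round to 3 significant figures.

0.342 per hour

(1/N)·dN/dt = r(1 − N/K) = 0.38 × (1 − 75100/749900).
= 0.38 × 0.89985 = 0.34194.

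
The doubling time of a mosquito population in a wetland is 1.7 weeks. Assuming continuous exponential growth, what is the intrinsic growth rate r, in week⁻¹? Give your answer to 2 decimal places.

r = ln(2)/t_d = 0.6931/1.7 = 0.40773.

0.41 per week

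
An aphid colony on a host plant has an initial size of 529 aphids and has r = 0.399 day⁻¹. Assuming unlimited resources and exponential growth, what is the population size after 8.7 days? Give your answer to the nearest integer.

N(t) = N₀·e^(rt) = 529 × e^(0.399×8.7) = 529 × e^3.471.
e^3.471 ≈ 32.179, so N ≈ 529 × 32.179 = 17022.5.

17022 aphids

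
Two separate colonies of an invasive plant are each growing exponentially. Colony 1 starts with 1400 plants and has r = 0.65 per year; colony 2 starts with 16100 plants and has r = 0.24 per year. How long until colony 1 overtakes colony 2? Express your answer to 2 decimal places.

5.96 years

Set 1400·e^(0.65t) = 16100·e^(0.24t).
e^((0.65 − 0.24)t) = 16100/1400 → e^(0.41·t) = 11.5.
0.41·t = ln(11.5) = 2.4423, so t = 2.4423/0.41 = 5.9569.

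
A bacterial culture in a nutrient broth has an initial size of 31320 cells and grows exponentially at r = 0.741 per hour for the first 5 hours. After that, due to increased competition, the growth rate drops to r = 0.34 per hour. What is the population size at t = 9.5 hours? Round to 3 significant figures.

Phase 1: N(5) = 31320·e^(0.741×5) = 31320·e^3.705 = 1.273159×10^6.
Phase 2 runs for 9.5 − 5 = 4.5 hours at r = 0.34.
N(9.5) = 1.273159×10^6·e^(0.34×4.5) = 1.273159×10^6·e^1.53 = 5.879676×10^6.

5880000 cells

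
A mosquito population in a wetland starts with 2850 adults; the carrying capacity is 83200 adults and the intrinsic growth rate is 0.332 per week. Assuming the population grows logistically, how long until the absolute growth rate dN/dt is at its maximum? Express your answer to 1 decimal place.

Logistic growth is fastest at N = K/2 = 41600.
A = (K − N₀)/N₀ = 28.193. Set K/(1 + A·e^(−rt)) = K/2 → A·e^(−rt) = 1.
e^(−0.332t) = 1/28.193 = 0.0354698, so t = ln(28.193)/0.332 = 3.3391/0.332 = 10.057.

10.1 weeks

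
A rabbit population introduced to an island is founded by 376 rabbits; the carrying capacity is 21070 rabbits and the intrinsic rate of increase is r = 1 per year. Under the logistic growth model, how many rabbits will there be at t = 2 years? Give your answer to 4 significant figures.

2494 rabbits

A = (K − N₀)/N₀ = (21070 − 376)/376 = 55.037.
N(t) = K/(1 + A·e^(−rt)) = 21070/(1 + 55.037×e^(−1×2)).
e^(−2) = 0.13534; denominator = 1 + 55.037×0.13534 = 8.4485.
N = 21070/8.4485 = 2493.94.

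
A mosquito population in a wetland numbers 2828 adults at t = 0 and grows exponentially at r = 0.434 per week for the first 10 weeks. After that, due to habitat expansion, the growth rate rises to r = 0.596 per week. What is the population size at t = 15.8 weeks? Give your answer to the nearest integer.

6879971 adults

Phase 1: N(10) = 2828·e^(0.434×10) = 2828·e^4.34 = 216929.
Phase 2 runs for 15.8 − 10 = 5.8 weeks at r = 0.596.
N(15.8) = 216929·e^(0.596×5.8) = 216929·e^3.457 = 6.879971×10^6.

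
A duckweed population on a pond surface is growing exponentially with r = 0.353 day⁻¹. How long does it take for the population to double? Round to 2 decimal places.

Doubling time t_d = ln(2)/r = 0.6931/0.353 = 1.9636.

1.96 days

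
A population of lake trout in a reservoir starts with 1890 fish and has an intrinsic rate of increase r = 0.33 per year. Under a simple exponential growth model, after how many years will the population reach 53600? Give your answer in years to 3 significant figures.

10.1 years

Set N₀·e^(rt) = 53600: e^(0.33·t) = 53600/1890 = 28.36.
0.33·t = ln(28.36) = 3.345, so t = 3.345/0.33 = 10.136.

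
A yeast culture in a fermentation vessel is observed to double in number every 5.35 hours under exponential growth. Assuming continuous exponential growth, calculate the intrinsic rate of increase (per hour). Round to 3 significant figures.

0.130 per hour

r = ln(2)/t_d = 0.6931/5.35 = 0.12956.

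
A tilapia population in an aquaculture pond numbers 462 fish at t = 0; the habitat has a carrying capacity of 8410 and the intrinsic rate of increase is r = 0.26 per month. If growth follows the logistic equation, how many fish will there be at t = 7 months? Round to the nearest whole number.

A = (K − N₀)/N₀ = (8410 − 462)/462 = 17.203.
N(t) = K/(1 + A·e^(−rt)) = 8410/(1 + 17.203×e^(−0.26×7)).
e^(−1.82) = 0.16203; denominator = 1 + 17.203×0.16203 = 3.7874.
N = 8410/3.7874 = 2220.52.

2221 fish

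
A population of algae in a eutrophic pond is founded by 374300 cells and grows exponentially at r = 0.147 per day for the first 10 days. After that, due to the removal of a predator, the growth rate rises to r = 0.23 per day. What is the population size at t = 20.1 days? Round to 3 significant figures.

16600000 cells

Phase 1: N(10) = 374300·e^(0.147×10) = 374300·e^1.47 = 1.627919×10^6.
Phase 2 runs for 20.1 − 10 = 10.1 days at r = 0.23.
N(20.1) = 1.627919×10^6·e^(0.23×10.1) = 1.627919×10^6·e^2.323 = 1.661494×10^7.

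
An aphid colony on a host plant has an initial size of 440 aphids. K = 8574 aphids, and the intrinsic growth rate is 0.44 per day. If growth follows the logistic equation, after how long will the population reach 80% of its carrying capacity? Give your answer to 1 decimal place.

A = (K − N₀)/N₀ = (8574 − 440)/440 = 18.486.
Solve 8574/(1 + 18.486·e^(−0.44t)) = 6859.2: 1 + 18.486·e^(−0.44t) = 1.25, so e^(−0.44t) = 0.0135235.
−0.44·t = ln(0.0135235) = -4.3033, so t = 4.3033/0.44 = 9.7803.

9.8 days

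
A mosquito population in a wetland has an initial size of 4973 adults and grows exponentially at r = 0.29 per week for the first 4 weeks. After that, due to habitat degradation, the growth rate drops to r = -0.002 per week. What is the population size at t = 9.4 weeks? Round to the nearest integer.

15693 adults

Phase 1: N(4) = 4973·e^(0.29×4) = 4973·e^1.16 = 15863.5.
Phase 2 runs for 9.4 − 4 = 5.4 weeks at r = -0.002.
N(9.4) = 15863.5·e^(-0.002×5.4) = 15863.5·e^-0.0108 = 15693.1.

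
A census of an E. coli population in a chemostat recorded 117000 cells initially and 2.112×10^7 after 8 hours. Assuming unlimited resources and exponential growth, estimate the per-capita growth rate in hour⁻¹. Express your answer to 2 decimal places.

0.65 per hour

From N(t) = N₀·e^(rt): e^(r·8) = 2.112×10^7/117000 = 180.51.
r·8 = ln(180.51) = 5.1958, so r = 5.1958/8 = 0.64948.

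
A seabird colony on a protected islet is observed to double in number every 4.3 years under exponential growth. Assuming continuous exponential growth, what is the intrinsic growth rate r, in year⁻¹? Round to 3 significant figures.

0.161 per year

r = ln(2)/t_d = 0.6931/4.3 = 0.1612.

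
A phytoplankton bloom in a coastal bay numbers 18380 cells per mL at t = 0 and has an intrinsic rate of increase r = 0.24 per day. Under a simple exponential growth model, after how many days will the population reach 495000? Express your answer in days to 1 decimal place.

Set N₀·e^(rt) = 495000: e^(0.24·t) = 495000/18380 = 26.931.
0.24·t = ln(26.931) = 3.2933, so t = 3.2933/0.24 = 13.722.

13.7 days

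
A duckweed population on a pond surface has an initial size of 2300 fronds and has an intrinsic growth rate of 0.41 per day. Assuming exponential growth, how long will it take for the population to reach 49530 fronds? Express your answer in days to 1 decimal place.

Set N₀·e^(rt) = 49530: e^(0.41·t) = 49530/2300 = 21.535.
0.41·t = ln(21.535) = 3.0697, so t = 3.0697/0.41 = 7.487.

7.5 days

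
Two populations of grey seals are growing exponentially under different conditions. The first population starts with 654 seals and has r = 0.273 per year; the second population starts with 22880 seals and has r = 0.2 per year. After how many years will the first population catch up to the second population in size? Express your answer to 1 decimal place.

Set 654·e^(0.273t) = 22880·e^(0.2t).
e^((0.273 − 0.2)t) = 22880/654 → e^(0.073·t) = 34.985.
0.073·t = ln(34.985) = 3.5549, so t = 3.5549/0.073 = 48.697.

48.7 years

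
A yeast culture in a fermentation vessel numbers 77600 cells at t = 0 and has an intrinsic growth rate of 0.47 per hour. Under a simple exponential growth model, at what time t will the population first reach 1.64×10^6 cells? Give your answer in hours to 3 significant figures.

6.49 hours

Set N₀·e^(rt) = 1.64×10^6: e^(0.47·t) = 1.64×10^6/77600 = 21.134.
0.47·t = ln(21.134) = 3.0509, so t = 3.0509/0.47 = 6.4912.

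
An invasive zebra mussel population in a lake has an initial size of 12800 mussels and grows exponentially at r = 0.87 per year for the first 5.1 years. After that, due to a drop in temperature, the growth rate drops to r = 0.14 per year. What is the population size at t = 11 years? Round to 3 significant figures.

Phase 1: N(5.1) = 12800·e^(0.87×5.1) = 12800·e^4.437 = 1.081869×10^6.
Phase 2 runs for 11 − 5.1 = 5.9 years at r = 0.14.
N(11) = 1.081869×10^6·e^(0.14×5.9) = 1.081869×10^6·e^0.826 = 2.471165×10^6.

2470000 mussels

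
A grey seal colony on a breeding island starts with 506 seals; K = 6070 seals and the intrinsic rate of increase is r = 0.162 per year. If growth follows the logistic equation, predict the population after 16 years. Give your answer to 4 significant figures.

3329 seals

A = (K − N₀)/N₀ = (6070 − 506)/506 = 10.996.
N(t) = K/(1 + A·e^(−rt)) = 6070/(1 + 10.996×e^(−0.162×16)).
e^(−2.592) = 0.07487; denominator = 1 + 10.996×0.07487 = 1.8233.
N = 6070/1.8233 = 3329.17.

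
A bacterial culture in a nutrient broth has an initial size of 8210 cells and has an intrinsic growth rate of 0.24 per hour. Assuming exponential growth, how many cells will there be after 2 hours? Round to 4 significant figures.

N(t) = N₀·e^(rt) = 8210 × e^(0.24×2) = 8210 × e^0.48.
e^0.48 ≈ 1.6161, so N ≈ 8210 × 1.6161 = 13268.

13270 cells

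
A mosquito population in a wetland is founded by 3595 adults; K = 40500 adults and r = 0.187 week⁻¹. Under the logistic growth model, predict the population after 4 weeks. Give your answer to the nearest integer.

A = (K − N₀)/N₀ = (40500 − 3595)/3595 = 10.266.
N(t) = K/(1 + A·e^(−rt)) = 40500/(1 + 10.266×e^(−0.187×4)).
e^(−0.748) = 0.47331; denominator = 1 + 10.266×0.47331 = 5.8589.
N = 40500/5.8589 = 6912.61.

6913 adults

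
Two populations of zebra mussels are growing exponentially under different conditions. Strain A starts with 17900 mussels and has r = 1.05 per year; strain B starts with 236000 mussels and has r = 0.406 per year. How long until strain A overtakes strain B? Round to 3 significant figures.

4.00 years

Set 17900·e^(1.05t) = 236000·e^(0.406t).
e^((1.05 − 0.406)t) = 236000/17900 → e^(0.644·t) = 13.184.
0.644·t = ln(13.184) = 2.579, so t = 2.579/0.644 = 4.0047.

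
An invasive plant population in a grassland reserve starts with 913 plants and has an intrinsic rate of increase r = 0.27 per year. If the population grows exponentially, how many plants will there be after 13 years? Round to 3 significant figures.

30500 plants

N(t) = N₀·e^(rt) = 913 × e^(0.27×13) = 913 × e^3.51.
e^3.51 ≈ 33.448, so N ≈ 913 × 33.448 = 30538.3.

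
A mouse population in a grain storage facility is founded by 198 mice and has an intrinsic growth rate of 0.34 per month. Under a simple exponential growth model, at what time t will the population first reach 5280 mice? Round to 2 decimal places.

9.66 months

Set N₀·e^(rt) = 5280: e^(0.34·t) = 5280/198 = 26.667.
0.34·t = ln(26.667) = 3.2834, so t = 3.2834/0.34 = 9.6571.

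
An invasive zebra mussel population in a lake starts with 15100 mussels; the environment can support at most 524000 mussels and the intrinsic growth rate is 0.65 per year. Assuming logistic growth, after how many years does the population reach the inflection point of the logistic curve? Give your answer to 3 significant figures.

Logistic growth is fastest at N = K/2 = 262000.
A = (K − N₀)/N₀ = 33.702. Set K/(1 + A·e^(−rt)) = K/2 → A·e^(−rt) = 1.
e^(−0.65t) = 1/33.702 = 0.0296718, so t = ln(33.702)/0.65 = 3.5176/0.65 = 5.4116.

5.41 years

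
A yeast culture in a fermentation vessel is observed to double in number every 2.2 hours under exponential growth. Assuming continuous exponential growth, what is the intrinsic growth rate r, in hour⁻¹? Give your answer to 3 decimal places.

0.315 per hour

r = ln(2)/t_d = 0.6931/2.2 = 0.31507.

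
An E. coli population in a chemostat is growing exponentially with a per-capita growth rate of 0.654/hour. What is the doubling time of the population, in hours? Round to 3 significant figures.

1.06 hours

Doubling time t_d = ln(2)/r = 0.6931/0.654 = 1.0599.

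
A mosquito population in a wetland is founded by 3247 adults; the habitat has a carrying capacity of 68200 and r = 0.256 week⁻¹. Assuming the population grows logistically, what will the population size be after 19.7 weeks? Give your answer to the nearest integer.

60403 adults

A = (K − N₀)/N₀ = (68200 − 3247)/3247 = 20.004.
N(t) = K/(1 + A·e^(−rt)) = 68200/(1 + 20.004×e^(−0.256×19.7)).
e^(−5.043) = 0.0064531; denominator = 1 + 20.004×0.0064531 = 1.1291.
N = 68200/1.1291 = 60402.8.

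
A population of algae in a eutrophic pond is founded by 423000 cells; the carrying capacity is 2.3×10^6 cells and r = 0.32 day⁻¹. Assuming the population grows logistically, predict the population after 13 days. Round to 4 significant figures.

2151000 cells

A = (K − N₀)/N₀ = (2.3×10^6 − 423000)/423000 = 4.4374.
N(t) = K/(1 + A·e^(−rt)) = 2.3×10^6/(1 + 4.4374×e^(−0.32×13)).
e^(−4.16) = 0.015608; denominator = 1 + 4.4374×0.015608 = 1.0693.
N = 2.3×10^6/1.0693 = 2.151028×10^6.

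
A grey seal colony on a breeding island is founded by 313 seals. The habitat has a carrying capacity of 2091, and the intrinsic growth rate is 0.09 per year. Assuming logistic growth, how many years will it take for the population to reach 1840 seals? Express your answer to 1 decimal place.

41.4 years

A = (K − N₀)/N₀ = (2091 − 313)/313 = 5.6805.
Solve 2091/(1 + 5.6805·e^(−0.09t)) = 1840: 1 + 5.6805·e^(−0.09t) = 1.1364, so e^(−0.09t) = 0.0240142.
−0.09·t = ln(0.0240142) = -3.7291, so t = 3.7291/0.09 = 41.435.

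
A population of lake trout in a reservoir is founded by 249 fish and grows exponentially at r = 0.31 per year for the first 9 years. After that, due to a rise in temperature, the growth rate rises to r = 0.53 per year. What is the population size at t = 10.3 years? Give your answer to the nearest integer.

8074 fish

Phase 1: N(9) = 249·e^(0.31×9) = 249·e^2.79 = 4053.97.
Phase 2 runs for 10.3 − 9 = 1.3 years at r = 0.53.
N(10.3) = 4053.97·e^(0.53×1.3) = 4053.97·e^0.689 = 8074.39.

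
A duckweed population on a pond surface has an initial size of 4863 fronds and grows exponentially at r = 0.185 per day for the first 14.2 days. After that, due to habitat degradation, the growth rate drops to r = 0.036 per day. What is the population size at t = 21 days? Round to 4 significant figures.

85920 fronds

Phase 1: N(14.2) = 4863·e^(0.185×14.2) = 4863·e^2.627 = 67266.
Phase 2 runs for 21 − 14.2 = 6.8 days at r = 0.036.
N(21) = 67266·e^(0.036×6.8) = 67266·e^0.2448 = 85923.3.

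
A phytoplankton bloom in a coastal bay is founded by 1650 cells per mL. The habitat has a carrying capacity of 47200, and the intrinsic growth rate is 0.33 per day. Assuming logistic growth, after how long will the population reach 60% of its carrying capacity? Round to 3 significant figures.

11.3 days

A = (K − N₀)/N₀ = (47200 − 1650)/1650 = 27.606.
Solve 47200/(1 + 27.606·e^(−0.33t)) = 28320: 1 + 27.606·e^(−0.33t) = 1.6667, so e^(−0.33t) = 0.0241493.
−0.33·t = ln(0.0241493) = -3.7235, so t = 3.7235/0.33 = 11.283.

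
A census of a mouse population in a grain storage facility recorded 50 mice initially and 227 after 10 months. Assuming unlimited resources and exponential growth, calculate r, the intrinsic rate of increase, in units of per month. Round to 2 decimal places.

From N(t) = N₀·e^(rt): e^(r·10) = 227/50 = 4.54.
r·10 = ln(4.54) = 1.5129, so r = 1.5129/10 = 0.15129.

0.15 per month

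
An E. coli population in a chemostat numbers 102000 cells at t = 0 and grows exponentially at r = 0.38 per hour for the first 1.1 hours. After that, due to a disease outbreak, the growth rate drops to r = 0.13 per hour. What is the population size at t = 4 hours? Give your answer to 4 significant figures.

225900 cells

Phase 1: N(1.1) = 102000·e^(0.38×1.1) = 102000·e^0.418 = 154930.
Phase 2 runs for 4 − 1.1 = 2.9 hours at r = 0.13.
N(4) = 154930·e^(0.13×2.9) = 154930·e^0.377 = 225873.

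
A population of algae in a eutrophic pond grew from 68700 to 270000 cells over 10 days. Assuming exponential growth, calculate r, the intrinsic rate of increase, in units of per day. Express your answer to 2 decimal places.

From N(t) = N₀·e^(rt): e^(r·10) = 270000/68700 = 3.9301.
r·10 = ln(3.9301) = 1.3687, so r = 1.3687/10 = 0.13687.

0.14 per day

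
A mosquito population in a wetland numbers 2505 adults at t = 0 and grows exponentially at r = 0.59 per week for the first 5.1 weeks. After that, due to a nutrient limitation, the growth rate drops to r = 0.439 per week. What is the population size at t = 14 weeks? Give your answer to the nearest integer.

2525991 adults

Phase 1: N(5.1) = 2505·e^(0.59×5.1) = 2505·e^3.009 = 50769.1.
Phase 2 runs for 14 − 5.1 = 8.9 weeks at r = 0.439.
N(14) = 50769.1·e^(0.439×8.9) = 50769.1·e^3.907 = 2.525991×10^6.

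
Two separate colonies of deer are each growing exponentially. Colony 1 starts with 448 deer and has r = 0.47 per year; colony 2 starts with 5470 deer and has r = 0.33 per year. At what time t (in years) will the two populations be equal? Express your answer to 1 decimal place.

Set 448·e^(0.47t) = 5470·e^(0.33t).
e^((0.47 − 0.33)t) = 5470/448 → e^(0.14·t) = 12.21.
0.14·t = ln(12.21) = 2.5022, so t = 2.5022/0.14 = 17.873.

17.9 years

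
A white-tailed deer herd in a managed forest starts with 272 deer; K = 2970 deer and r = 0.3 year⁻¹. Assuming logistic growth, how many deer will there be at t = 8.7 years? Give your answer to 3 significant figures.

1720 deer

A = (K − N₀)/N₀ = (2970 − 272)/272 = 9.9191.
N(t) = K/(1 + A·e^(−rt)) = 2970/(1 + 9.9191×e^(−0.3×8.7)).
e^(−2.61) = 0.073535; denominator = 1 + 9.9191×0.073535 = 1.7294.
N = 2970/1.7294 = 1717.36.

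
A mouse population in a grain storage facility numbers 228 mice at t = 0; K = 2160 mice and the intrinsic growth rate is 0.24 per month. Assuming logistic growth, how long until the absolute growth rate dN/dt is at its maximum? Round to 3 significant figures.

8.90 months

Logistic growth is fastest at N = K/2 = 1080.
A = (K − N₀)/N₀ = 8.4737. Set K/(1 + A·e^(−rt)) = K/2 → A·e^(−rt) = 1.
e^(−0.24t) = 1/8.4737 = 0.118012, so t = ln(8.4737)/0.24 = 2.137/0.24 = 8.904.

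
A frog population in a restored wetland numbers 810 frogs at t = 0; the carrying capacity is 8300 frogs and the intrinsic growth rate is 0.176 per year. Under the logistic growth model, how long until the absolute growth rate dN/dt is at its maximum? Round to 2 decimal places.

Logistic growth is fastest at N = K/2 = 4150.
A = (K − N₀)/N₀ = 9.2469. Set K/(1 + A·e^(−rt)) = K/2 → A·e^(−rt) = 1.
e^(−0.176t) = 1/9.2469 = 0.108144, so t = ln(9.2469)/0.176 = 2.2243/0.176 = 12.638.

12.64 years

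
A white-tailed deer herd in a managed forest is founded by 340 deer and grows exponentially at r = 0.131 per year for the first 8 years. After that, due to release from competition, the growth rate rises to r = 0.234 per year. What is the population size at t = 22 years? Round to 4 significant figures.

25670 deer

Phase 1: N(8) = 340·e^(0.131×8) = 340·e^1.048 = 969.66.
Phase 2 runs for 22 − 8 = 14 years at r = 0.234.
N(22) = 969.66·e^(0.234×14) = 969.66·e^3.276 = 25666.6.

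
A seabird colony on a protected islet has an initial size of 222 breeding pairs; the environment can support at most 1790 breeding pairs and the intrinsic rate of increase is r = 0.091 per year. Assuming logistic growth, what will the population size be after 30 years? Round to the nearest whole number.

1225 breeding pairs

A = (K − N₀)/N₀ = (1790 − 222)/222 = 7.0631.
N(t) = K/(1 + A·e^(−rt)) = 1790/(1 + 7.0631×e^(−0.091×30)).
e^(−2.73) = 0.065219; denominator = 1 + 7.0631×0.065219 = 1.4606.
N = 1790/1.4606 = 1225.48.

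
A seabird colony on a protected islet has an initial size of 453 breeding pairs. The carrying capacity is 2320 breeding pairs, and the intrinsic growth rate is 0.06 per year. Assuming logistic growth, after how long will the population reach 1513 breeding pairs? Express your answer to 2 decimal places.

A = (K − N₀)/N₀ = (2320 − 453)/453 = 4.1214.
Solve 2320/(1 + 4.1214·e^(−0.06t)) = 1513: 1 + 4.1214·e^(−0.06t) = 1.5334, so e^(−0.06t) = 0.129416.
−0.06·t = ln(0.129416) = -2.0447, so t = 2.0447/0.06 = 34.079.

34.08 years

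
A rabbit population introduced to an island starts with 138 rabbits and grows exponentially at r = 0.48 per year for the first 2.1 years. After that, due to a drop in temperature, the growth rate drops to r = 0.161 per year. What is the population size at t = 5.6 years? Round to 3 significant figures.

Phase 1: N(2.1) = 138·e^(0.48×2.1) = 138·e^1.008 = 378.136.
Phase 2 runs for 5.6 − 2.1 = 3.5 years at r = 0.161.
N(5.6) = 378.136·e^(0.161×3.5) = 378.136·e^0.5635 = 664.313.

664 rabbits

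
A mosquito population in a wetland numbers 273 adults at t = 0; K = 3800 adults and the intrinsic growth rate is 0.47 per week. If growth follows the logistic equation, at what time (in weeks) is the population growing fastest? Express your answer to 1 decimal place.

Logistic growth is fastest at N = K/2 = 1900.
A = (K − N₀)/N₀ = 12.919. Set K/(1 + A·e^(−rt)) = K/2 → A·e^(−rt) = 1.
e^(−0.47t) = 1/12.919 = 0.0774029, so t = ln(12.919)/0.47 = 2.5587/0.47 = 5.4441.

5.4 weeks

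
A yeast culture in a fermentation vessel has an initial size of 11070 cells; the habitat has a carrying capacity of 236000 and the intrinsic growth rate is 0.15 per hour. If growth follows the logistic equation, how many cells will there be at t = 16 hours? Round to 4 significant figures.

A = (K − N₀)/N₀ = (236000 − 11070)/11070 = 20.319.
N(t) = K/(1 + A·e^(−rt)) = 236000/(1 + 20.319×e^(−0.15×16)).
e^(−2.4) = 0.090718; denominator = 1 + 20.319×0.090718 = 2.8433.
N = 236000/2.8433 = 83002.5.

83000 cells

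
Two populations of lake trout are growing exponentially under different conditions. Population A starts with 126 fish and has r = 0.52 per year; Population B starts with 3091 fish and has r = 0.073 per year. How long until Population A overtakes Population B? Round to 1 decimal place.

7.2 years

Set 126·e^(0.52t) = 3091·e^(0.073t).
e^((0.52 − 0.073)t) = 3091/126 → e^(0.447·t) = 24.532.
0.447·t = ln(24.532) = 3.2, so t = 3.2/0.447 = 7.1588.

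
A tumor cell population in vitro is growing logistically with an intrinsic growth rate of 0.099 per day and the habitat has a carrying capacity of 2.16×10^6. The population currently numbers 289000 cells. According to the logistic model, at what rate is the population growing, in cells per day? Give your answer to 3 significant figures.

dN/dt = rN(1 − N/K) = 0.099 × 289000 × (1 − 289000/2.16×10^6).
1 − 289000/2.16×10^6 = 0.8662; dN/dt = 0.099 × 289000 × 0.8662 = 24783.

24800 cells per day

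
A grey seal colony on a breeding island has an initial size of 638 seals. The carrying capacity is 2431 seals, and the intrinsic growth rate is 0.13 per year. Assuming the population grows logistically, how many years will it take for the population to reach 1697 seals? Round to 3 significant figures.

A = (K − N₀)/N₀ = (2431 − 638)/638 = 2.8103.
Solve 2431/(1 + 2.8103·e^(−0.13t)) = 1697: 1 + 2.8103·e^(−0.13t) = 1.4325, so e^(−0.13t) = 0.153906.
−0.13·t = ln(0.153906) = -1.8714, so t = 1.8714/0.13 = 14.396.

14.4 years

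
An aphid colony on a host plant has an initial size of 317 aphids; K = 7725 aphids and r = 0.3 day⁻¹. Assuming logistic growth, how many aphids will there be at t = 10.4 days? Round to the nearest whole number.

A = (K − N₀)/N₀ = (7725 − 317)/317 = 23.369.
N(t) = K/(1 + A·e^(−rt)) = 7725/(1 + 23.369×e^(−0.3×10.4)).
e^(−3.12) = 0.044157; denominator = 1 + 23.369×0.044157 = 2.0319.
N = 7725/2.0319 = 3801.84.

3802 aphids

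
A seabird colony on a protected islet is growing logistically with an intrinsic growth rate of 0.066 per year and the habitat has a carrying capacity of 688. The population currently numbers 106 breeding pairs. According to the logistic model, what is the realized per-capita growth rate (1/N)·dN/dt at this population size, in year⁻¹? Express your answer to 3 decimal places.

(1/N)·dN/dt = r(1 − N/K) = 0.066 × (1 − 106/688).
= 0.066 × 0.84593 = 0.055831.

0.056 per year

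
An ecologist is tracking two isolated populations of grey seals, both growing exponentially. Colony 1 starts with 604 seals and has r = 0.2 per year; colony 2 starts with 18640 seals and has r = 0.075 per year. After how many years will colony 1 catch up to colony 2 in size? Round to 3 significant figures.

Set 604·e^(0.2t) = 18640·e^(0.075t).
e^((0.2 − 0.075)t) = 18640/604 → e^(0.125·t) = 30.861.
0.125·t = ln(30.861) = 3.4295, so t = 3.4295/0.125 = 27.436.

27.4 years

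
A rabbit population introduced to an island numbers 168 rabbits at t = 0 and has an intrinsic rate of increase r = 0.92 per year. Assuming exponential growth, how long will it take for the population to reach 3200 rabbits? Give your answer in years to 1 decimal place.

3.2 years

Set N₀·e^(rt) = 3200: e^(0.92·t) = 3200/168 = 19.048.
0.92·t = ln(19.048) = 2.9469, so t = 2.9469/0.92 = 3.2032.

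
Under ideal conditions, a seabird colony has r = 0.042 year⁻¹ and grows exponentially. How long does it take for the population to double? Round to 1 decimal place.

Doubling time t_d = ln(2)/r = 0.6931/0.042 = 16.504.

16.5 years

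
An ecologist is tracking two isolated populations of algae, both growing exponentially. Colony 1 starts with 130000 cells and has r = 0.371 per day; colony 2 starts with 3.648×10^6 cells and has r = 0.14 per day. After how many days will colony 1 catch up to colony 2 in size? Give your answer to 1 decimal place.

14.4 days

Set 130000·e^(0.371t) = 3.648×10^6·e^(0.14t).
e^((0.371 − 0.14)t) = 3.648×10^6/130000 → e^(0.231·t) = 28.062.
0.231·t = ln(28.062) = 3.3344, so t = 3.3344/0.231 = 14.435.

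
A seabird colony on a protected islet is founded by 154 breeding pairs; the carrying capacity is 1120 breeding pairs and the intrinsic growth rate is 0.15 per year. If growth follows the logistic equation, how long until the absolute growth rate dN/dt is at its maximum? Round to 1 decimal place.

Logistic growth is fastest at N = K/2 = 560.
A = (K − N₀)/N₀ = 6.2727. Set K/(1 + A·e^(−rt)) = K/2 → A·e^(−rt) = 1.
e^(−0.15t) = 1/6.2727 = 0.15942, so t = ln(6.2727)/0.15 = 1.8362/0.15 = 12.241.

12.2 years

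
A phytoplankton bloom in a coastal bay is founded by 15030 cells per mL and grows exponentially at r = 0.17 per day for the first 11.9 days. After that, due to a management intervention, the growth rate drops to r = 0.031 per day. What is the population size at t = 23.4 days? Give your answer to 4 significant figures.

162300 cells per mL

Phase 1: N(11.9) = 15030·e^(0.17×11.9) = 15030·e^2.023 = 113641.
Phase 2 runs for 23.4 − 11.9 = 11.5 days at r = 0.031.
N(23.4) = 113641·e^(0.031×11.5) = 113641·e^0.3565 = 162317.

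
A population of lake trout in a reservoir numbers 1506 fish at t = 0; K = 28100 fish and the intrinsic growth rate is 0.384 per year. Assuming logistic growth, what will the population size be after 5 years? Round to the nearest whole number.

A = (K − N₀)/N₀ = (28100 − 1506)/1506 = 17.659.
N(t) = K/(1 + A·e^(−rt)) = 28100/(1 + 17.659×e^(−0.384×5)).
e^(−1.92) = 0.14661; denominator = 1 + 17.659×0.14661 = 3.5889.
N = 28100/3.5889 = 7829.72.

7830 fish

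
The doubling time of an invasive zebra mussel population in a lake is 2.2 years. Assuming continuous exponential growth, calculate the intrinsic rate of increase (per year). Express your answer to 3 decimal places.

r = ln(2)/t_d = 0.6931/2.2 = 0.31507.

0.315 per year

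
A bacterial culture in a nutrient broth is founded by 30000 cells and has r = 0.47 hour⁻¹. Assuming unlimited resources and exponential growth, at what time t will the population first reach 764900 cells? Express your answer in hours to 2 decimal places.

6.89 hours

Set N₀·e^(rt) = 764900: e^(0.47·t) = 764900/30000 = 25.497.
0.47·t = ln(25.497) = 3.2385, so t = 3.2385/0.47 = 6.8905.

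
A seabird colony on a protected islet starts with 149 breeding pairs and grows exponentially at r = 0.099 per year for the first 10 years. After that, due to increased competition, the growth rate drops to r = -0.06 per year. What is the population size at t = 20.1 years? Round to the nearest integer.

219 breeding pairs

Phase 1: N(10) = 149·e^(0.099×10) = 149·e^0.99 = 400.994.
Phase 2 runs for 20.1 − 10 = 10.1 years at r = -0.06.
N(20.1) = 400.994·e^(-0.06×10.1) = 400.994·e^-0.606 = 218.754.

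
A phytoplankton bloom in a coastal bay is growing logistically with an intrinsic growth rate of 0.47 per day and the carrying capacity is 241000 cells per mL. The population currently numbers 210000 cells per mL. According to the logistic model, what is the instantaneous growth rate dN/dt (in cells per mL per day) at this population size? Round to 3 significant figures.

dN/dt = rN(1 − N/K) = 0.47 × 210000 × (1 − 210000/241000).
1 − 210000/241000 = 0.12863; dN/dt = 0.47 × 210000 × 0.12863 = 12696.

12700 cells per mL per day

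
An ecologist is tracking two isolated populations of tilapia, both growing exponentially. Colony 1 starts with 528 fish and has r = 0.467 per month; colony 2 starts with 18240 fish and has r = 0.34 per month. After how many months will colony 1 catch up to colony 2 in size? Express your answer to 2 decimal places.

Set 528·e^(0.467t) = 18240·e^(0.34t).
e^((0.467 − 0.34)t) = 18240/528 → e^(0.127·t) = 34.545.
0.127·t = ln(34.545) = 3.5423, so t = 3.5423/0.127 = 27.892.

27.89 months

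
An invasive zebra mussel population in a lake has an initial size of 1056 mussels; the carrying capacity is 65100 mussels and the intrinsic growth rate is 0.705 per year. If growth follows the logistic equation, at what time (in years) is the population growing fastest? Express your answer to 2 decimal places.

Logistic growth is fastest at N = K/2 = 32550.
A = (K − N₀)/N₀ = 60.648. Set K/(1 + A·e^(−rt)) = K/2 → A·e^(−rt) = 1.
e^(−0.705t) = 1/60.648 = 0.0164887, so t = ln(60.648)/0.705 = 4.1051/0.705 = 5.8228.

5.82 years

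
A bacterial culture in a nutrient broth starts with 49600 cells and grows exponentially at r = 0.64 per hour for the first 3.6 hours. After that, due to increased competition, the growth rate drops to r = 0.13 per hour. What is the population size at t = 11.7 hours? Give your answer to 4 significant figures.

Phase 1: N(3.6) = 49600·e^(0.64×3.6) = 49600·e^2.304 = 496702.
Phase 2 runs for 11.7 − 3.6 = 8.1 hours at r = 0.13.
N(11.7) = 496702·e^(0.13×8.1) = 496702·e^1.053 = 1.423666×10^6.

1424000 cells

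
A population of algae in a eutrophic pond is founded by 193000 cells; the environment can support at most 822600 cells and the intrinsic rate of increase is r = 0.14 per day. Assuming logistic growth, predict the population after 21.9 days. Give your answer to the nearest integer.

A = (K − N₀)/N₀ = (822600 − 193000)/193000 = 3.2622.
N(t) = K/(1 + A·e^(−rt)) = 822600/(1 + 3.2622×e^(−0.14×21.9)).
e^(−3.066) = 0.046607; denominator = 1 + 3.2622×0.046607 = 1.152.
N = 822600/1.152 = 714037.

714037 cells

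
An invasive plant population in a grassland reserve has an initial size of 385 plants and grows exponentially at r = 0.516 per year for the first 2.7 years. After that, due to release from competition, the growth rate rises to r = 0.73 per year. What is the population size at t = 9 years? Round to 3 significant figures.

Phase 1: N(2.7) = 385·e^(0.516×2.7) = 385·e^1.393 = 1550.67.
Phase 2 runs for 9 − 2.7 = 6.3 years at r = 0.73.
N(9) = 1550.67·e^(0.73×6.3) = 1550.67·e^4.599 = 154113.

154000 plants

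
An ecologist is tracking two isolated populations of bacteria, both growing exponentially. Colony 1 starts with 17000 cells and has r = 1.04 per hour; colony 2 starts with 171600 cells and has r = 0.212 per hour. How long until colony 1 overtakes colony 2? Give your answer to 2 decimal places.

2.79 hours

Set 17000·e^(1.04t) = 171600·e^(0.212t).
e^((1.04 − 0.212)t) = 171600/17000 → e^(0.828·t) = 10.094.
0.828·t = ln(10.094) = 2.312, so t = 2.312/0.828 = 2.7922.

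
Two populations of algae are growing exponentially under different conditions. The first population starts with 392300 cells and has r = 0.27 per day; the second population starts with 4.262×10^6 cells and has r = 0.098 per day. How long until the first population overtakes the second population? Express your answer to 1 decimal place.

13.9 days

Set 392300·e^(0.27t) = 4.262×10^6·e^(0.098t).
e^((0.27 − 0.098)t) = 4.262×10^6/392300 → e^(0.172·t) = 10.864.
0.172·t = ln(10.864) = 2.3855, so t = 2.3855/0.172 = 13.869.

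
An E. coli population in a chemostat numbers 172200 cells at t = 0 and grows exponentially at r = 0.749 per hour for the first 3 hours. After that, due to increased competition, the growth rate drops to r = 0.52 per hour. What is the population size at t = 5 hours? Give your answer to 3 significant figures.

Phase 1: N(3) = 172200·e^(0.749×3) = 172200·e^2.247 = 1.628894×10^6.
Phase 2 runs for 5 − 3 = 2 hours at r = 0.52.
N(5) = 1.628894×10^6·e^(0.52×2) = 1.628894×10^6·e^1.04 = 4.608495×10^6.

4610000 cells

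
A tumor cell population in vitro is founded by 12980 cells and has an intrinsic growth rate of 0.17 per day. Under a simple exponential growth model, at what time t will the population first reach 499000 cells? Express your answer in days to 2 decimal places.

21.47 days

Set N₀·e^(rt) = 499000: e^(0.17·t) = 499000/12980 = 38.444.
0.17·t = ln(38.444) = 3.6492, so t = 3.6492/0.17 = 21.466.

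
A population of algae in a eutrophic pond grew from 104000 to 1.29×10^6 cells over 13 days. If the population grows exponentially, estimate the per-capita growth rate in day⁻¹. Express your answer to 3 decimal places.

From N(t) = N₀·e^(rt): e^(r·13) = 1.29×10^6/104000 = 12.404.
r·13 = ln(12.404) = 2.518, so r = 2.518/13 = 0.19369.

0.194 per day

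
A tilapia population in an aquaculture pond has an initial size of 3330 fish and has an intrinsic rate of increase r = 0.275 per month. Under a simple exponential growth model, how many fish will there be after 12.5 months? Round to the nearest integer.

N(t) = N₀·e^(rt) = 3330 × e^(0.275×12.5) = 3330 × e^3.438.
e^3.438 ≈ 31.109, so N ≈ 3330 × 31.109 = 103593.

103593 fish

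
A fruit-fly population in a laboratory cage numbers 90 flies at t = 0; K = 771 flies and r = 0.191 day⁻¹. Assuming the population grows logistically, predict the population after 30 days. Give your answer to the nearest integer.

753 flies

A = (K − N₀)/N₀ = (771 − 90)/90 = 7.5667.
N(t) = K/(1 + A·e^(−rt)) = 771/(1 + 7.5667×e^(−0.191×30)).
e^(−5.73) = 0.0032471; denominator = 1 + 7.5667×0.0032471 = 1.0246.
N = 771/1.0246 = 752.511.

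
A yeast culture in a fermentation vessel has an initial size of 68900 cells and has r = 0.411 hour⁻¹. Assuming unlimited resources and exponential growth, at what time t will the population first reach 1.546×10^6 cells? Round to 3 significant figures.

Set N₀·e^(rt) = 1.546×10^6: e^(0.411·t) = 1.546×10^6/68900 = 22.438.
0.411·t = ln(22.438) = 3.1108, so t = 3.1108/0.411 = 7.5688.

7.57 hours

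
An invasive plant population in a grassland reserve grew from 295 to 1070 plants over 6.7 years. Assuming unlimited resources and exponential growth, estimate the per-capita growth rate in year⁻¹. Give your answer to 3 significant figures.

From N(t) = N₀·e^(rt): e^(r·6.7) = 1070/295 = 3.6271.
r·6.7 = ln(3.6271) = 1.2884, so r = 1.2884/6.7 = 0.1923.

0.192 per year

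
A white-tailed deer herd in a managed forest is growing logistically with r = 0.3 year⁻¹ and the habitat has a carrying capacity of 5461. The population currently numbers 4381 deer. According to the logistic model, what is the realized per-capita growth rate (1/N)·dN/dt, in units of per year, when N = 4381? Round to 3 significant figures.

(1/N)·dN/dt = r(1 − N/K) = 0.3 × (1 − 4381/5461).
= 0.3 × 0.19777 = 0.05933.

0.0593 per year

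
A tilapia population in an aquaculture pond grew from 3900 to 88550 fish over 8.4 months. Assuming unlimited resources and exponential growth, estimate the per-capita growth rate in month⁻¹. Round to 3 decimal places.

From N(t) = N₀·e^(rt): e^(r·8.4) = 88550/3900 = 22.705.
r·8.4 = ln(22.705) = 3.1226, so r = 3.1226/8.4 = 0.37174.

0.372 per month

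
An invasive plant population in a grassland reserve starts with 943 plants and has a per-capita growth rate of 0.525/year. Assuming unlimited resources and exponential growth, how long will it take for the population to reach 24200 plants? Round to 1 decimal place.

6.2 years

Set N₀·e^(rt) = 24200: e^(0.525·t) = 24200/943 = 25.663.
0.525·t = ln(25.663) = 3.245, so t = 3.245/0.525 = 6.181.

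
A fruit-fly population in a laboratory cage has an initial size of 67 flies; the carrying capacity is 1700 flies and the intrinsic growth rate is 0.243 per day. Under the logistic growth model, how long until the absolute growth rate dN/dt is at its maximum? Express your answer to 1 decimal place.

13.1 days

Logistic growth is fastest at N = K/2 = 850.
A = (K − N₀)/N₀ = 24.373. Set K/(1 + A·e^(−rt)) = K/2 → A·e^(−rt) = 1.
e^(−0.243t) = 1/24.373 = 0.0410288, so t = ln(24.373)/0.243 = 3.1935/0.243 = 13.142.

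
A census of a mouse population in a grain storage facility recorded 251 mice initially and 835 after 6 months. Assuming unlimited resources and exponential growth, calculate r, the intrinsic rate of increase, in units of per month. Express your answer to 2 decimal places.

From N(t) = N₀·e^(rt): e^(r·6) = 835/251 = 3.3267.
r·6 = ln(3.3267) = 1.202, so r = 1.202/6 = 0.20033.

0.20 per month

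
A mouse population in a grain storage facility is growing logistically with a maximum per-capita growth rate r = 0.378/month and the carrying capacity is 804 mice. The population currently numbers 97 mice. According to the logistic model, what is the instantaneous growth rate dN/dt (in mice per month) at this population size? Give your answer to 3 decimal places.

dN/dt = rN(1 − N/K) = 0.378 × 97 × (1 − 97/804).
1 − 97/804 = 0.87935; dN/dt = 0.378 × 97 × 0.87935 = 32.242.

32.242 mice per month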